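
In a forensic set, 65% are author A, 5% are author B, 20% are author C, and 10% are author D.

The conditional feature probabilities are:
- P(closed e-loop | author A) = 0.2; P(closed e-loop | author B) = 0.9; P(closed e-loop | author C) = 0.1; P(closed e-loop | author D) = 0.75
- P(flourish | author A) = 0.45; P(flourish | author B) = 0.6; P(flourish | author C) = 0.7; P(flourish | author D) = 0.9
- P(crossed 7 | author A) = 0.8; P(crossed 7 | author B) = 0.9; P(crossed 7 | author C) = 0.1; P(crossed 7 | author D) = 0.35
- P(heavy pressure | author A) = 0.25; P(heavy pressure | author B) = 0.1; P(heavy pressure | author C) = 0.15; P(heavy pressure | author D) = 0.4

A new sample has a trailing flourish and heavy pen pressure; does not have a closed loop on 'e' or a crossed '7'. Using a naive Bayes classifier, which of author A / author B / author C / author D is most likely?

author C

author A: 0.65 × (1−0.2) × 0.45 × (1−0.8) × 0.25 = 0.0117
author B: 0.05 × (1−0.9) × 0.6 × (1−0.9) × 0.1 = 0.00003
author C: 0.2 × (1−0.1) × 0.7 × (1−0.1) × 0.15 = 0.01701
author D: 0.1 × (1−0.75) × 0.9 × (1−0.35) × 0.4 = 0.00585
Highest score → author C.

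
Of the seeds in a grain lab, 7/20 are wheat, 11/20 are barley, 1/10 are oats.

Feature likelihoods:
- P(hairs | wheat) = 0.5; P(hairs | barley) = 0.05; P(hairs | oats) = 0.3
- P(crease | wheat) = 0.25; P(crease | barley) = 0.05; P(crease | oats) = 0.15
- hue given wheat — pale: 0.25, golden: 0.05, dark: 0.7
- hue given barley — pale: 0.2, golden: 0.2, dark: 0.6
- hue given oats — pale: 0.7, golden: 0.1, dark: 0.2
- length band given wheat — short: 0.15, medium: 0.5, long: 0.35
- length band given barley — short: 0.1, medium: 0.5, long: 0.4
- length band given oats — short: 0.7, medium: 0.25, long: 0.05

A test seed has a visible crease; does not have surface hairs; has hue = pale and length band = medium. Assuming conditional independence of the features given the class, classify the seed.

wheat

wheat: 0.35 × (1−0.5) × 0.25 × 0.25 × 0.5 = 0.00546875
barley: 0.55 × (1−0.05) × 0.05 × 0.2 × 0.5 = 0.0026125
oats: 0.1 × (1−0.3) × 0.15 × 0.7 × 0.25 = 0.0018375
Highest score → wheat.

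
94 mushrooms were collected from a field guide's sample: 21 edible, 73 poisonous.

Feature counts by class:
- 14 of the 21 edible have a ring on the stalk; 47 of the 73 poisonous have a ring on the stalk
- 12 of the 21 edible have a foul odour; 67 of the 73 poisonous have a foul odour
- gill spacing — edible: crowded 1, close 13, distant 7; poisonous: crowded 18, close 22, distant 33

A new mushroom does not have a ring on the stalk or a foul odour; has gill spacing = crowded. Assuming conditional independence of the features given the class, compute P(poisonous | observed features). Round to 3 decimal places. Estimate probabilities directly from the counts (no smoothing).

0.787

edible: (21/94) × (7/21) × (9/21) × (1/21) ≈ 0.00151976
poisonous: (73/94) × (26/73) × (6/73) × (18/73) ≈ 0.00560562
P(poisonous | x) = 0.00560562 / 0.00712538 ≈ 0.787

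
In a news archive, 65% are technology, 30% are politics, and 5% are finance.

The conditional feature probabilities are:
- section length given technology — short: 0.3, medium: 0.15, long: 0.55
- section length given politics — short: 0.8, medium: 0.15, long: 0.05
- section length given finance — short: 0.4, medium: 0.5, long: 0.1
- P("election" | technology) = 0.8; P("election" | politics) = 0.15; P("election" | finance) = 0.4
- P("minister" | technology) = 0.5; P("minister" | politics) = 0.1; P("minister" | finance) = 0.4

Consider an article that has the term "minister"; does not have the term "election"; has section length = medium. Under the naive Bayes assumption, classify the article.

technology

technology: 0.65 × 0.15 × (1−0.8) × 0.5 = 0.00975
politics: 0.3 × 0.15 × (1−0.15) × 0.1 = 0.003825
finance: 0.05 × 0.5 × (1−0.4) × 0.4 = 0.006
Highest score → technology.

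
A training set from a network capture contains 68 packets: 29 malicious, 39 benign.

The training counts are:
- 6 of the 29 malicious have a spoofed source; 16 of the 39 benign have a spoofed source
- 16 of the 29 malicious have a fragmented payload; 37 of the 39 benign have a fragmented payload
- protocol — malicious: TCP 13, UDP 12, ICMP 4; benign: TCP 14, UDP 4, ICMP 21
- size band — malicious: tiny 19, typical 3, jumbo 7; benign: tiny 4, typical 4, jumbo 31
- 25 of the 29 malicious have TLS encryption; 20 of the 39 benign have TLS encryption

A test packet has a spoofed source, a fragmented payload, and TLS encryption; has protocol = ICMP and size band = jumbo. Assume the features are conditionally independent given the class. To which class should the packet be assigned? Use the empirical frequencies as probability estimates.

malicious: (29/68) × (6/29) × (16/29) × (4/29) × (7/29) × (25/29) ≈ 0.00139723
benign: (39/68) × (16/39) × (37/39) × (21/39) × (31/39) × (20/39) ≈ 0.0489965
Highest score → benign.

benign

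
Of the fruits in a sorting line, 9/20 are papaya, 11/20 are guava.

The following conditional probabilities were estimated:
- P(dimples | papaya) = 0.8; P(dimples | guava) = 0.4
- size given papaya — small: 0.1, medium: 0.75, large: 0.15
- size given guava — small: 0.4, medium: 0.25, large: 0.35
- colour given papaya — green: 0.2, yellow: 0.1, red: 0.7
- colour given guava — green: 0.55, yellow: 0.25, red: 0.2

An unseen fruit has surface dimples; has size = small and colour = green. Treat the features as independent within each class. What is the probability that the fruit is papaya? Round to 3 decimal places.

papaya: 0.45 × 0.8 × 0.1 × 0.2 = 0.0072
guava: 0.55 × 0.4 × 0.4 × 0.55 = 0.0484
P(papaya | x) = 0.0072 / 0.0556 ≈ 0.129

0.129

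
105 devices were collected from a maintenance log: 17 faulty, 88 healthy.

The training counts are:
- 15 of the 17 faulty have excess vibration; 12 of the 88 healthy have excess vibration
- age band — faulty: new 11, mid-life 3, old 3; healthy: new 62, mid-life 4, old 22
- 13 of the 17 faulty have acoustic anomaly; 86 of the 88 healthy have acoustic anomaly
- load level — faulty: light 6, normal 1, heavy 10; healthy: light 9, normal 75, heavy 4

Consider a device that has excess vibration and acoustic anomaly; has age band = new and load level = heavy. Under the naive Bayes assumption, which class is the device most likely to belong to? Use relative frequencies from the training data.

faulty: (17/105) × (15/17) × (11/17) × (13/17) × (10/17) ≈ 0.0415806
healthy: (88/105) × (12/88) × (62/88) × (86/88) × (4/88) ≈ 0.0035768
Highest score → faulty.

faulty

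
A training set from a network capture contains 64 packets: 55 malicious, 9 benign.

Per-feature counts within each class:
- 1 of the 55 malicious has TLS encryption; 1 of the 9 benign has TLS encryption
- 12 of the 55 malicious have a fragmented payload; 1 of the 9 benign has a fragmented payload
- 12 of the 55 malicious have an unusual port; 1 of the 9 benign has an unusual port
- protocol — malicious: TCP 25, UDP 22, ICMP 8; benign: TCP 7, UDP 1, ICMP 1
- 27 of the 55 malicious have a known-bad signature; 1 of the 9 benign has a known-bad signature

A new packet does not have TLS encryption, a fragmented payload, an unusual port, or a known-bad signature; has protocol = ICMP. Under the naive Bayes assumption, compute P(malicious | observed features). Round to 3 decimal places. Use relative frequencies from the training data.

malicious: (55/64) × (54/55) × (43/55) × (43/55) × (8/55) × (28/55) ≈ 0.0381899
benign: (9/64) × (8/9) × (8/9) × (8/9) × (1/9) × (8/9) ≈ 0.00975461
P(malicious | x) = 0.0381899 / 0.04794451 ≈ 0.797

0.797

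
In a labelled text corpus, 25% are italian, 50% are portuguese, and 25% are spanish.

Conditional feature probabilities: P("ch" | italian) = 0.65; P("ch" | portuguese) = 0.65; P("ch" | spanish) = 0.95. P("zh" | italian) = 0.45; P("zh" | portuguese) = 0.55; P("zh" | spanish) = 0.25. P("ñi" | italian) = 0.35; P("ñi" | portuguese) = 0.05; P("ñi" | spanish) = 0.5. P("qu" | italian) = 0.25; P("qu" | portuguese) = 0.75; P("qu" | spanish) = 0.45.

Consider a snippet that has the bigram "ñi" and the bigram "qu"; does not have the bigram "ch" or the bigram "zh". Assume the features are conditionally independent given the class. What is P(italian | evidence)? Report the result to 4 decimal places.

italian: 0.25 × (1−0.65) × (1−0.45) × 0.35 × 0.25 = 0.0042109375
portuguese: 0.5 × (1−0.65) × (1−0.55) × 0.05 × 0.75 = 0.002953125
spanish: 0.25 × (1−0.95) × (1−0.25) × 0.5 × 0.45 = 0.002109375
P(italian | x) = 0.0042109375 / 0.0092734375 ≈ 0.4541

0.4541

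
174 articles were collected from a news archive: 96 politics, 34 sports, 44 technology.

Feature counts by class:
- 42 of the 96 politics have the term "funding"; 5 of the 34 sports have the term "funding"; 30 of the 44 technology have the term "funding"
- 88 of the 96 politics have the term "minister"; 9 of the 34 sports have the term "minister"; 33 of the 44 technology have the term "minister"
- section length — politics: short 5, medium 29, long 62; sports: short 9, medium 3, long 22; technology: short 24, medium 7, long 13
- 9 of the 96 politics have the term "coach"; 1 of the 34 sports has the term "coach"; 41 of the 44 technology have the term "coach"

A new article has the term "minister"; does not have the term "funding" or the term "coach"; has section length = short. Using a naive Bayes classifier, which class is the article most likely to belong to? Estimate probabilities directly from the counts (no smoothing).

politics

politics: (96/174) × (54/96) × (88/96) × (5/96) × (87/96) = 0.013427734375
sports: (34/174) × (29/34) × (9/34) × (9/34) × (33/34) ≈ 0.0113347
technology: (44/174) × (14/44) × (33/44) × (24/44) × (3/44) ≈ 0.00224423
Highest score → politics.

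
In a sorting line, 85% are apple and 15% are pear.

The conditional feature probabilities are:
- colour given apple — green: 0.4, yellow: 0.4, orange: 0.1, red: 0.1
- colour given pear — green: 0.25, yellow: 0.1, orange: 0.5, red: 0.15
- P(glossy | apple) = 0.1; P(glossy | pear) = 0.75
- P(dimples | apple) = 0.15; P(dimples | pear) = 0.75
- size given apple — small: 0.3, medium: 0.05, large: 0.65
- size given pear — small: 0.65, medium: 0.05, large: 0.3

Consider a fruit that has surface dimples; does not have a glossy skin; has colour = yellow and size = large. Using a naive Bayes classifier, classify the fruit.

apple

apple: 0.85 × 0.4 × (1−0.1) × 0.15 × 0.65 = 0.029835
pear: 0.15 × 0.1 × (1−0.75) × 0.75 × 0.3 = 0.00084375
Highest score → apple.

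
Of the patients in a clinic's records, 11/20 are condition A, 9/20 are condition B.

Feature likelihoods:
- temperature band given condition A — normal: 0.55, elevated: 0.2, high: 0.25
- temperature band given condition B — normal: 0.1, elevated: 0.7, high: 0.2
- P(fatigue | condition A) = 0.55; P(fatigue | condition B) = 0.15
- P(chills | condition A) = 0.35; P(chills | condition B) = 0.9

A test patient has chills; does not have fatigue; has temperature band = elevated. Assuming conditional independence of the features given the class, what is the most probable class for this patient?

condition B

condition A: 0.55 × 0.2 × (1−0.55) × 0.35 = 0.017325
condition B: 0.45 × 0.7 × (1−0.15) × 0.9 = 0.240975
Highest score → condition B.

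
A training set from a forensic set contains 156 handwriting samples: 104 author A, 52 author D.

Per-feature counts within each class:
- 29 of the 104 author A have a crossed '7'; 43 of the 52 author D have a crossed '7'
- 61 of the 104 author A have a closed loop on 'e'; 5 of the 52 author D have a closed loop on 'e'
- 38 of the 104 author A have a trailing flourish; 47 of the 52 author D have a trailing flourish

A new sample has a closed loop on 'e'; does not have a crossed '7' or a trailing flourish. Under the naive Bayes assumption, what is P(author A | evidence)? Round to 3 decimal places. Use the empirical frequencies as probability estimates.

author A: (104/156) × (75/104) × (61/104) × (66/104) ≈ 0.178955
author D: (52/156) × (9/52) × (5/52) × (5/52) ≈ 0.000533398
P(author A | x) = 0.178955 / 0.179488398 ≈ 0.997

0.997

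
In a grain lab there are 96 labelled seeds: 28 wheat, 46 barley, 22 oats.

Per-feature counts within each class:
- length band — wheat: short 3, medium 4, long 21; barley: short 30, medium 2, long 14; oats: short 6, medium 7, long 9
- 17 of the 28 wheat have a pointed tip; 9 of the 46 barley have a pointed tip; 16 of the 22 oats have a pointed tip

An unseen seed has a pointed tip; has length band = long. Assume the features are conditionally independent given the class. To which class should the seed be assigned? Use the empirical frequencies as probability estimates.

wheat

wheat: (28/96) × (21/28) × (17/28) = 0.1328125
barley: (46/96) × (14/46) × (9/46) ≈ 0.0285326
oats: (22/96) × (9/22) × (16/22) ≈ 0.0681818
Highest score → wheat.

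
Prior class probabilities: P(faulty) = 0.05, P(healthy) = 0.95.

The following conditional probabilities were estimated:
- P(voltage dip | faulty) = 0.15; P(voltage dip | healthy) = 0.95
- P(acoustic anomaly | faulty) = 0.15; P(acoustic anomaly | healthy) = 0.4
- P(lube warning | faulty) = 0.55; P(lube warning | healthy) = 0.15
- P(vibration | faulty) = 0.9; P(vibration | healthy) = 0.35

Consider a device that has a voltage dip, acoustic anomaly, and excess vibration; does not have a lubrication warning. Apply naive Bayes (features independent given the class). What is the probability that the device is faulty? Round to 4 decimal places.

faulty: 0.05 × 0.15 × 0.15 × (1−0.55) × 0.9 = 0.000455625
healthy: 0.95 × 0.95 × 0.4 × (1−0.15) × 0.35 = 0.1073975
P(faulty | x) = 0.000455625 / 0.107853125 ≈ 0.0042

0.0042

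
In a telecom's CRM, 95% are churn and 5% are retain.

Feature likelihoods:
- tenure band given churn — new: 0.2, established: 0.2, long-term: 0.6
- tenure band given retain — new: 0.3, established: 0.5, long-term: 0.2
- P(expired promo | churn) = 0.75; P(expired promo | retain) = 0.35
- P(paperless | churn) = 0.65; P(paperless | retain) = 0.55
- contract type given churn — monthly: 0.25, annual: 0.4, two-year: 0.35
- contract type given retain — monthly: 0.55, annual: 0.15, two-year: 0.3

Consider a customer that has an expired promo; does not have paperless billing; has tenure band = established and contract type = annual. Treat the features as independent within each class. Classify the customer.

churn: 0.95 × 0.2 × 0.75 × (1−0.65) × 0.4 = 0.01995
retain: 0.05 × 0.5 × 0.35 × (1−0.55) × 0.15 = 0.000590625
Highest score → churn.

churn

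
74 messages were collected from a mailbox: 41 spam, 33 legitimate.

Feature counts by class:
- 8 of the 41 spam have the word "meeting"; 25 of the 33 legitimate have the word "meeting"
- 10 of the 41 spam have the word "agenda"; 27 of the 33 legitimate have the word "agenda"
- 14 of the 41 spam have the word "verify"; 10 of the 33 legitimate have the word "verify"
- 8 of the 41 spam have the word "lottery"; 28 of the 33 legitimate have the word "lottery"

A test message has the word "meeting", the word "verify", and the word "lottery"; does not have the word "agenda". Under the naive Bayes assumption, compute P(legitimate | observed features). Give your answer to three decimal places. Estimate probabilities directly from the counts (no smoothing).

spam: (41/74) × (8/41) × (31/41) × (14/41) × (8/41) ≈ 0.00544611
legitimate: (33/74) × (25/33) × (6/33) × (10/33) × (28/33) ≈ 0.0157934
P(legitimate | x) = 0.0157934 / 0.02123951 ≈ 0.744

0.744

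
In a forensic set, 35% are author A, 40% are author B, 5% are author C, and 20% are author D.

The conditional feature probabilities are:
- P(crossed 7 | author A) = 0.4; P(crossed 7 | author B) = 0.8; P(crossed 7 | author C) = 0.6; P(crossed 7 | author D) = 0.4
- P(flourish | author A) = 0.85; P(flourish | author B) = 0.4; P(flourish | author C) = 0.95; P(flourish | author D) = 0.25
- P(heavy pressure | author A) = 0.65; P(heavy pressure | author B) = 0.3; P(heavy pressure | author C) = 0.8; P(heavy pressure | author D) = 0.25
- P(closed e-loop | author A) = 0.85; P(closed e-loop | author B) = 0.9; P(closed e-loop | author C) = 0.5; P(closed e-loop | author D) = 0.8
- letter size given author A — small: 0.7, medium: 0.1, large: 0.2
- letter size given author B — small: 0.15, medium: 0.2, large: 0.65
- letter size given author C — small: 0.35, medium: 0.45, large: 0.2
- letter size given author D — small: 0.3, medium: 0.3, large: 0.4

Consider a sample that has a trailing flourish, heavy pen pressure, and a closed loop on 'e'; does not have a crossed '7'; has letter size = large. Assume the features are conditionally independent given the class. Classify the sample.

author A: 0.35 × (1−0.4) × 0.85 × 0.65 × 0.85 × 0.2 = 0.01972425
author B: 0.4 × (1−0.8) × 0.4 × 0.3 × 0.9 × 0.65 = 0.005616
author C: 0.05 × (1−0.6) × 0.95 × 0.8 × 0.5 × 0.2 = 0.00152
author D: 0.2 × (1−0.4) × 0.25 × 0.25 × 0.8 × 0.4 = 0.0024
Highest score → author A.

author A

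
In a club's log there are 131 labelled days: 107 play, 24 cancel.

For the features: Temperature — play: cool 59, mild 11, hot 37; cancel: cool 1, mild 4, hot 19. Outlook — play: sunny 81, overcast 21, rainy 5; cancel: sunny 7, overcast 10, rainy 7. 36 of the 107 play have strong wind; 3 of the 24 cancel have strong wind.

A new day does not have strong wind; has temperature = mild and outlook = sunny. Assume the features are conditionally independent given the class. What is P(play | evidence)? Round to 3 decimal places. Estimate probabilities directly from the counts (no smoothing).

0.844

play: (107/131) × (11/107) × (81/107) × (71/107) ≈ 0.0421791
cancel: (24/131) × (4/24) × (7/24) × (21/24) ≈ 0.00779262
P(play | x) = 0.0421791 / 0.04997172 ≈ 0.844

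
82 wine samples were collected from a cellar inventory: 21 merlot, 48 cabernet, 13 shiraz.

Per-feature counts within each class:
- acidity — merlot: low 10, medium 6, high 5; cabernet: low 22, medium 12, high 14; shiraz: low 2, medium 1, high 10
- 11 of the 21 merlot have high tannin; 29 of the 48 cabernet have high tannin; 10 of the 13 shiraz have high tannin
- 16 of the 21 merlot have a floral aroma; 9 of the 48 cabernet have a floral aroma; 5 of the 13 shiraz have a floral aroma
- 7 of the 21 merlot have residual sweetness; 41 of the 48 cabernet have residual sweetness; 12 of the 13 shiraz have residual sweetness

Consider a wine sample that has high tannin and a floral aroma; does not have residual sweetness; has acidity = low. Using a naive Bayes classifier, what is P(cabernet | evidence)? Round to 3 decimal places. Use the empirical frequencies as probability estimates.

merlot: (21/82) × (10/21) × (11/21) × (16/21) × (14/21) ≈ 0.0324466
cabernet: (48/82) × (22/48) × (29/48) × (9/48) × (7/48) ≈ 0.00443224
shiraz: (13/82) × (2/13) × (10/13) × (5/13) × (1/13) ≈ 0.000555081
P(cabernet | x) = 0.00443224 / 0.037433921 ≈ 0.118

0.118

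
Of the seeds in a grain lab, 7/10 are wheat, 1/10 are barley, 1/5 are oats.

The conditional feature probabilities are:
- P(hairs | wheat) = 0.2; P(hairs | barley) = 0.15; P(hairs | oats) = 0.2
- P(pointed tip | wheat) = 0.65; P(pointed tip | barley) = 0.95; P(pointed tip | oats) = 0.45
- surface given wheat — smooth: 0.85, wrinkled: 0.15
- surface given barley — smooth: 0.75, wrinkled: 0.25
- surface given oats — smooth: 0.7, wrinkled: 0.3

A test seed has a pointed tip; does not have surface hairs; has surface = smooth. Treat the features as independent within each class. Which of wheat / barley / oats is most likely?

wheat

wheat: 0.7 × (1−0.2) × 0.65 × 0.85 = 0.3094
barley: 0.1 × (1−0.15) × 0.95 × 0.75 = 0.0605625
oats: 0.2 × (1−0.2) × 0.45 × 0.7 = 0.0504
Highest score → wheat.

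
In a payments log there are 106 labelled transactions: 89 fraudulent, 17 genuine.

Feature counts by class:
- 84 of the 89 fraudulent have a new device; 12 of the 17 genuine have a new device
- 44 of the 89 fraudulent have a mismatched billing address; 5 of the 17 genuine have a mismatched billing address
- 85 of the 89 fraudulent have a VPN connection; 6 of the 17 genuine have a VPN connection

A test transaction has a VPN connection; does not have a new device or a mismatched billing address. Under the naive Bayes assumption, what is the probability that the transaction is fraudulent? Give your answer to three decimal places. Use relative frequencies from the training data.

0.660

fraudulent: (89/106) × (5/89) × (45/89) × (85/89) ≈ 0.022778
genuine: (17/106) × (5/17) × (12/17) × (6/17) ≈ 0.0117516
P(fraudulent | x) = 0.022778 / 0.0345296 ≈ 0.660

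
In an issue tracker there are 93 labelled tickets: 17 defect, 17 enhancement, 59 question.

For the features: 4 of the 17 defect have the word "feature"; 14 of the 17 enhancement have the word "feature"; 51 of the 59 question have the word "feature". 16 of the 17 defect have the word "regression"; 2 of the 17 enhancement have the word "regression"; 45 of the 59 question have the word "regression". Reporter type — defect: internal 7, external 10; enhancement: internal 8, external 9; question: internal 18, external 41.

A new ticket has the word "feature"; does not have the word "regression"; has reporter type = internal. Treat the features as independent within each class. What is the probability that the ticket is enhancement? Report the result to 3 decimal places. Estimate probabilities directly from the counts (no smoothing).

0.605

defect: (17/93) × (4/17) × (1/17) × (7/17) ≈ 0.00104178
enhancement: (17/93) × (14/17) × (15/17) × (8/17) ≈ 0.062507
question: (59/93) × (51/59) × (14/59) × (18/59) ≈ 0.0396994
P(enhancement | x) = 0.062507 / 0.10324818 ≈ 0.605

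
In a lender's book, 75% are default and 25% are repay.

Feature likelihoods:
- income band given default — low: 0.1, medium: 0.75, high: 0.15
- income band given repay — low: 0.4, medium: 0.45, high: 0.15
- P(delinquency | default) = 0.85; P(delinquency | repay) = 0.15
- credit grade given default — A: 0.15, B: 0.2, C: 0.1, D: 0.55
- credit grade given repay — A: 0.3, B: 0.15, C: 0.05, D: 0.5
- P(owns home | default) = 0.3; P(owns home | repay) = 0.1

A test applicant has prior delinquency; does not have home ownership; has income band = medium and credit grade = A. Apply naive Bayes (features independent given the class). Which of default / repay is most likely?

default: 0.75 × 0.75 × 0.85 × 0.15 × (1−0.3) = 0.050203125
repay: 0.25 × 0.45 × 0.15 × 0.3 × (1−0.1) = 0.00455625
Highest score → default.

default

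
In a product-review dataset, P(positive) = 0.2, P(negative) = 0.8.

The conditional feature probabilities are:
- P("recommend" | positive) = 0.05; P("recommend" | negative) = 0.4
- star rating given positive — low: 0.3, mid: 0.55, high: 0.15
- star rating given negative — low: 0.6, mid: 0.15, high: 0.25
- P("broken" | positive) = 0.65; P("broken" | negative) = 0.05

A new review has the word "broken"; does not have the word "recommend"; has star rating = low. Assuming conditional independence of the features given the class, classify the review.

positive: 0.2 × (1−0.05) × 0.3 × 0.65 = 0.03705
negative: 0.8 × (1−0.4) × 0.6 × 0.05 = 0.0144
Highest score → positive.

positive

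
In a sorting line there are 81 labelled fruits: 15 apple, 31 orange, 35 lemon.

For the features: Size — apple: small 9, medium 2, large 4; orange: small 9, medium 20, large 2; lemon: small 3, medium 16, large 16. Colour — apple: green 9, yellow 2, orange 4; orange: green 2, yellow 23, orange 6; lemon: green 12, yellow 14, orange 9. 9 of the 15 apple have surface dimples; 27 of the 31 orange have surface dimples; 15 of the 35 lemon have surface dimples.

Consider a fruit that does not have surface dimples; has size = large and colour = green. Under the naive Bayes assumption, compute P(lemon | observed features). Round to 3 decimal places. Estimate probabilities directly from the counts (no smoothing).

0.762

apple: (15/81) × (4/15) × (9/15) × (6/15) ≈ 0.0118519
orange: (31/81) × (2/31) × (2/31) × (4/31) ≈ 0.000205547
lemon: (35/81) × (16/35) × (12/35) × (20/35) ≈ 0.0386999
P(lemon | x) = 0.0386999 / 0.050757347 ≈ 0.762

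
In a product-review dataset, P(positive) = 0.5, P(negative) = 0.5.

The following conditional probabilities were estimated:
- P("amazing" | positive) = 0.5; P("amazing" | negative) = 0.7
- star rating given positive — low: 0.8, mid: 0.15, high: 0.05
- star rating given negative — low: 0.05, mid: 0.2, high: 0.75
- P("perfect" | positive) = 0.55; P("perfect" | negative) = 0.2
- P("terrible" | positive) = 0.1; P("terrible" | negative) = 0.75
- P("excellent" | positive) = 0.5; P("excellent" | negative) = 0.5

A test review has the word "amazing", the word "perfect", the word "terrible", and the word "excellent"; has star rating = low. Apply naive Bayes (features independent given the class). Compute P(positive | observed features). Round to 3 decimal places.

0.807

positive: 0.5 × 0.5 × 0.8 × 0.55 × 0.1 × 0.5 = 0.0055
negative: 0.5 × 0.7 × 0.05 × 0.2 × 0.75 × 0.5 = 0.0013125
P(positive | x) = 0.0055 / 0.0068125 ≈ 0.807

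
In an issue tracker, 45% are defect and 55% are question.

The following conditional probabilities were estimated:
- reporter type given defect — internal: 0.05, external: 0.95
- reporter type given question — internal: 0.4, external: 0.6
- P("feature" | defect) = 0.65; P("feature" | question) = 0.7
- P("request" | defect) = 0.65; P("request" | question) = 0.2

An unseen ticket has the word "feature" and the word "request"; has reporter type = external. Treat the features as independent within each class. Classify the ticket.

defect

defect: 0.45 × 0.95 × 0.65 × 0.65 = 0.18061875
question: 0.55 × 0.6 × 0.7 × 0.2 = 0.0462
Highest score → defect.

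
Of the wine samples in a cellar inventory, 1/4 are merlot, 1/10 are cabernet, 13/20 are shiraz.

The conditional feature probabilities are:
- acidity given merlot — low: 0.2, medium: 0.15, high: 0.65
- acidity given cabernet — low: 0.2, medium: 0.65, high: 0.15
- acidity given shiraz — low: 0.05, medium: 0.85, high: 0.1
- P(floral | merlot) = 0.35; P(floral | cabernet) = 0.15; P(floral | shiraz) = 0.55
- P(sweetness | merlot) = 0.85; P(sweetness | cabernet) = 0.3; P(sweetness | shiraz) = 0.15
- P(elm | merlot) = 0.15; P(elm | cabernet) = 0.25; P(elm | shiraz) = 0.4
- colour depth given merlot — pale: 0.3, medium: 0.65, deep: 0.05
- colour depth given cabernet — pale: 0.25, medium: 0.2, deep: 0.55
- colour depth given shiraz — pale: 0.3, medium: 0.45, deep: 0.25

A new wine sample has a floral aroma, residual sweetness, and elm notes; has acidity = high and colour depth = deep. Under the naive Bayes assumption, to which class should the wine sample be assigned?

shiraz

merlot: 0.25 × 0.65 × 0.35 × 0.85 × 0.15 × 0.05 = 0.000362578125
cabernet: 0.1 × 0.15 × 0.15 × 0.3 × 0.25 × 0.55 = 0.0000928125
shiraz: 0.65 × 0.1 × 0.55 × 0.15 × 0.4 × 0.25 = 0.00053625
Highest score → shiraz.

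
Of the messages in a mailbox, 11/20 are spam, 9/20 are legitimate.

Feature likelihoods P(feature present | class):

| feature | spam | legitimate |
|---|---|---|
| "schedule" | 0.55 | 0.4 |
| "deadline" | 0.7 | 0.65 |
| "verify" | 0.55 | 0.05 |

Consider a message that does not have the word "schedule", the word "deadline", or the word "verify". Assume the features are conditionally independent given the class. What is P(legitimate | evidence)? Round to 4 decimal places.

spam: 0.55 × (1−0.55) × (1−0.7) × (1−0.55) = 0.0334125
legitimate: 0.45 × (1−0.4) × (1−0.65) × (1−0.05) = 0.089775
P(legitimate | x) = 0.089775 / 0.1231875 ≈ 0.7288

0.7288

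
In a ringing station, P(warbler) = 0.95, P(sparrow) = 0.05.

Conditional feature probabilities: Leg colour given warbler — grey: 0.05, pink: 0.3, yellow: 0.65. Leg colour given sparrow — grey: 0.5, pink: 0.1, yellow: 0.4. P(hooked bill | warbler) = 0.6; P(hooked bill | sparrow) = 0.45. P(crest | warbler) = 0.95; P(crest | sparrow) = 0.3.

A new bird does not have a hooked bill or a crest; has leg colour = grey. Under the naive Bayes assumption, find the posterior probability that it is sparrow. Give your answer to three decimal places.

warbler: 0.95 × 0.05 × (1−0.6) × (1−0.95) = 0.00095
sparrow: 0.05 × 0.5 × (1−0.45) × (1−0.3) = 0.009625
P(sparrow | x) = 0.009625 / 0.010575 ≈ 0.910

0.910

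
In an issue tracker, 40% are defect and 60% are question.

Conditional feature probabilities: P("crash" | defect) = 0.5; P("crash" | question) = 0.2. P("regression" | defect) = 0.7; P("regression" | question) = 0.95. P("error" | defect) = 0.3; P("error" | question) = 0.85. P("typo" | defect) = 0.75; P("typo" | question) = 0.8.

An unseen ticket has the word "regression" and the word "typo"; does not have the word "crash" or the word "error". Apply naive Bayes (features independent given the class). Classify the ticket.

defect: 0.4 × (1−0.5) × 0.7 × (1−0.3) × 0.75 = 0.0735
question: 0.6 × (1−0.2) × 0.95 × (1−0.85) × 0.8 = 0.05472
Highest score → defect.

defect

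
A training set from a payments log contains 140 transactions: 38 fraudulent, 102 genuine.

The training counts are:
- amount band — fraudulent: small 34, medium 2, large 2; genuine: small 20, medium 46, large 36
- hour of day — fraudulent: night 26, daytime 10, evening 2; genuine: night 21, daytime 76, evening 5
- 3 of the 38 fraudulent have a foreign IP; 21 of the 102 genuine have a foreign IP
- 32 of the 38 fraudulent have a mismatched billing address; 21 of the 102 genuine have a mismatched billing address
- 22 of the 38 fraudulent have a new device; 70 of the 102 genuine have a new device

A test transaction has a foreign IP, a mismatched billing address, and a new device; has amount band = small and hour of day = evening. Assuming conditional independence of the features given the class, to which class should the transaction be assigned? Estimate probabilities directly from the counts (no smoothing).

fraudulent: (38/140) × (34/38) × (2/38) × (3/38) × (32/38) × (22/38) ≈ 0.000491972
genuine: (102/140) × (20/102) × (5/102) × (21/102) × (21/102) × (70/102) ≈ 0.000203708
Highest score → fraudulent.

fraudulent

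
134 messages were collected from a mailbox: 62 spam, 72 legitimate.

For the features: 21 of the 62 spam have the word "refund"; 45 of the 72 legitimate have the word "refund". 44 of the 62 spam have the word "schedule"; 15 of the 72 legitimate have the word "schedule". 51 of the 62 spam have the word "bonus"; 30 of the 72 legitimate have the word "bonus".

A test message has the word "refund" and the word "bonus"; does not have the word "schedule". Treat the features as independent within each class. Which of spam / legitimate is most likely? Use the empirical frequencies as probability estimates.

spam: (62/134) × (21/62) × (18/62) × (51/62) ≈ 0.037426
legitimate: (72/134) × (45/72) × (57/72) × (30/72) ≈ 0.110774
Highest score → legitimate.

legitimate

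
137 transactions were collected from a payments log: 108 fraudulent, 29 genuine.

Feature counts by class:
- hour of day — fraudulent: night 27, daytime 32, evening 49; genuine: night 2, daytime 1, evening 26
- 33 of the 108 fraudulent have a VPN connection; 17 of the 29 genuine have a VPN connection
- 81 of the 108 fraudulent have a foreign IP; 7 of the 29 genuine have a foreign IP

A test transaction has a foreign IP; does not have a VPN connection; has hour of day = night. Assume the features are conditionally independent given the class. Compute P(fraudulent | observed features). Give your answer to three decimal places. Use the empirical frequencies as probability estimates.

0.986

fraudulent: (108/137) × (27/108) × (75/108) × (81/108) ≈ 0.102646
genuine: (29/137) × (2/29) × (12/29) × (7/29) ≈ 0.00145812
P(fraudulent | x) = 0.102646 / 0.10410412 ≈ 0.986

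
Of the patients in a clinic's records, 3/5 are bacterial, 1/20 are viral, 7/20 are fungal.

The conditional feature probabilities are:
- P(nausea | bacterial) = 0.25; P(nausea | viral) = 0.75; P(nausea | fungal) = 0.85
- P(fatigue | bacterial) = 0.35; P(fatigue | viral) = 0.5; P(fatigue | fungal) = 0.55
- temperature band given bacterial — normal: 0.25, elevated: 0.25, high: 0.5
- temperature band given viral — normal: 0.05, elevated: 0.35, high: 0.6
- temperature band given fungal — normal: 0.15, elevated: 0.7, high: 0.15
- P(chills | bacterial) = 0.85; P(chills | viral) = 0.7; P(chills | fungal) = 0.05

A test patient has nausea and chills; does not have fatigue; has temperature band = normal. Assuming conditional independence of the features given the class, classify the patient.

bacterial: 0.6 × 0.25 × (1−0.35) × 0.25 × 0.85 = 0.02071875
viral: 0.05 × 0.75 × (1−0.5) × 0.05 × 0.7 = 0.00065625
fungal: 0.35 × 0.85 × (1−0.55) × 0.15 × 0.05 = 0.0010040625
Highest score → bacterial.

bacterial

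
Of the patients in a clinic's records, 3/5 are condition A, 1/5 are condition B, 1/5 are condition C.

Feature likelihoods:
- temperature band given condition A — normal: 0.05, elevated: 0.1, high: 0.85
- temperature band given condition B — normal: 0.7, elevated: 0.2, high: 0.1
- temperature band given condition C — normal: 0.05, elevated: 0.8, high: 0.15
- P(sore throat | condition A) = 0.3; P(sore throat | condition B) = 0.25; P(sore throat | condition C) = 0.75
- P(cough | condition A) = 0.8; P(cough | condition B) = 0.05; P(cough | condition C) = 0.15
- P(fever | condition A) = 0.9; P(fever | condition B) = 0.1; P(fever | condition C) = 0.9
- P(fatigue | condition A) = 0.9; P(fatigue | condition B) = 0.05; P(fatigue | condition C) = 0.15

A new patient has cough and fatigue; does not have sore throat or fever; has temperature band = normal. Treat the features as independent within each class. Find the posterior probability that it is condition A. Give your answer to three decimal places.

condition A: 0.6 × 0.05 × (1−0.3) × 0.8 × (1−0.9) × 0.9 = 0.001512
condition B: 0.2 × 0.7 × (1−0.25) × 0.05 × (1−0.1) × 0.05 = 0.00023625
condition C: 0.2 × 0.05 × (1−0.75) × 0.15 × (1−0.9) × 0.15 = 0.000005625
P(condition A | x) = 0.001512 / 0.001753875 ≈ 0.862

0.862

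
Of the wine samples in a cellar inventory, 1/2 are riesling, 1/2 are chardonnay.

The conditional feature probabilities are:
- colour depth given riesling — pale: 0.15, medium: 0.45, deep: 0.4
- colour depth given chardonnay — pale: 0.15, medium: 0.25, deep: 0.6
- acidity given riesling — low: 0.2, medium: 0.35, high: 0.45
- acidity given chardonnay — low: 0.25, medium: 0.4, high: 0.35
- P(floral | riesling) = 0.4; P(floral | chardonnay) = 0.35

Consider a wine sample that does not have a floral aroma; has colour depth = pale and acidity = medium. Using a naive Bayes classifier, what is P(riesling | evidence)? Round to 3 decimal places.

riesling: 0.5 × 0.15 × 0.35 × (1−0.4) = 0.01575
chardonnay: 0.5 × 0.15 × 0.4 × (1−0.35) = 0.0195
P(riesling | x) = 0.01575 / 0.03525 ≈ 0.447

0.447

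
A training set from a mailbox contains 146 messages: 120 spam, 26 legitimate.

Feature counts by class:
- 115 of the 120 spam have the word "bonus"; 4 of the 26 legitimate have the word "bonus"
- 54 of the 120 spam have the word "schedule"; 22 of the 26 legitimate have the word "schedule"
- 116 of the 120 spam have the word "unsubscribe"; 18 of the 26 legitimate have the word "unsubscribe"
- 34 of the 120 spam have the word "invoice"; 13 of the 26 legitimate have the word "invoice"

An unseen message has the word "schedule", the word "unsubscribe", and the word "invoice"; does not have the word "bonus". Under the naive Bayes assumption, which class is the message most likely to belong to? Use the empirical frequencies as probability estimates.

legitimate

spam: (120/146) × (5/120) × (54/120) × (116/120) × (34/120) ≈ 0.00422089
legitimate: (26/146) × (22/26) × (22/26) × (18/26) × (13/26) ≈ 0.0441355
Highest score → legitimate.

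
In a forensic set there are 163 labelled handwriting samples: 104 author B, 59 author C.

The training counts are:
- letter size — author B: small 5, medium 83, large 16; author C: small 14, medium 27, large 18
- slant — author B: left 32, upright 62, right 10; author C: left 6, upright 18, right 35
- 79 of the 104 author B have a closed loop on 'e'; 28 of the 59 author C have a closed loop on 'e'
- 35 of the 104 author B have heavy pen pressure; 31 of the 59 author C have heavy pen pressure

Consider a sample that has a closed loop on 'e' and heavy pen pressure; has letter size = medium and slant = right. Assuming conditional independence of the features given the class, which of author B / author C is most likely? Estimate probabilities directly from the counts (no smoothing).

author B: (104/163) × (83/104) × (10/104) × (79/104) × (35/104) ≈ 0.0125166
author C: (59/163) × (27/59) × (35/59) × (28/59) × (31/59) ≈ 0.0245024
Highest score → author C.

author C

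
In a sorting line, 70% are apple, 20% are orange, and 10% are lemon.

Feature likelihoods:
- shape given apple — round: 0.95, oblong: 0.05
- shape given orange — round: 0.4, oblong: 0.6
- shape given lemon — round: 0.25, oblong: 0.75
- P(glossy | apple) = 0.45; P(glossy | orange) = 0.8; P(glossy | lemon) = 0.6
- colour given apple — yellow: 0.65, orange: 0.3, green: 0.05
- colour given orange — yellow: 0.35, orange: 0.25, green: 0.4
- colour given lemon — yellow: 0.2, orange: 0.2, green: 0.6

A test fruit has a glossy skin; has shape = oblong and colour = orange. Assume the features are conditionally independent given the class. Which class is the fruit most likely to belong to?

orange

apple: 0.7 × 0.05 × 0.45 × 0.3 = 0.004725
orange: 0.2 × 0.6 × 0.8 × 0.25 = 0.024
lemon: 0.1 × 0.75 × 0.6 × 0.2 = 0.009
Highest score → orange.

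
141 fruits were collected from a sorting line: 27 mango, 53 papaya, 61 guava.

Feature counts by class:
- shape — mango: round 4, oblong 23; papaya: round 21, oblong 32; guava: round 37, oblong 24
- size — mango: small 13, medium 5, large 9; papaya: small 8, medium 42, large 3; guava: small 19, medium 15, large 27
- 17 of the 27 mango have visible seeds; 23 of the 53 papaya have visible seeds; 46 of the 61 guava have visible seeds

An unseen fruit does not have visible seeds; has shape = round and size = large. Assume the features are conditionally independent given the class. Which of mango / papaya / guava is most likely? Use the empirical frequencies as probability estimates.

mango: (27/141) × (4/27) × (9/27) × (10/27) ≈ 0.00350232
papaya: (53/141) × (21/53) × (3/53) × (30/53) ≈ 0.0047719
guava: (61/141) × (37/61) × (27/61) × (15/61) ≈ 0.0285613
Highest score → guava.

guava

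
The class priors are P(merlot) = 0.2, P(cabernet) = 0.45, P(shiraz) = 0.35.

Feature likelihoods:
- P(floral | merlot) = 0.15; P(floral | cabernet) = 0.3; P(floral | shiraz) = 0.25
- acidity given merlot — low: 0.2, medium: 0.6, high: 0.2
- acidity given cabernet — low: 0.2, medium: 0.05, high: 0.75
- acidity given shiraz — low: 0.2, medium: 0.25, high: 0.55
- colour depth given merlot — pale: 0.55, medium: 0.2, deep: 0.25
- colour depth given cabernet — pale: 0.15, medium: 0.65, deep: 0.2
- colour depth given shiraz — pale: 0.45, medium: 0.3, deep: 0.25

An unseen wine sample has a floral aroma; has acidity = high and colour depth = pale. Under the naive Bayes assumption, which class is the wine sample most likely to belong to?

shiraz

merlot: 0.2 × 0.15 × 0.2 × 0.55 = 0.0033
cabernet: 0.45 × 0.3 × 0.75 × 0.15 = 0.0151875
shiraz: 0.35 × 0.25 × 0.55 × 0.45 = 0.02165625
Highest score → shiraz.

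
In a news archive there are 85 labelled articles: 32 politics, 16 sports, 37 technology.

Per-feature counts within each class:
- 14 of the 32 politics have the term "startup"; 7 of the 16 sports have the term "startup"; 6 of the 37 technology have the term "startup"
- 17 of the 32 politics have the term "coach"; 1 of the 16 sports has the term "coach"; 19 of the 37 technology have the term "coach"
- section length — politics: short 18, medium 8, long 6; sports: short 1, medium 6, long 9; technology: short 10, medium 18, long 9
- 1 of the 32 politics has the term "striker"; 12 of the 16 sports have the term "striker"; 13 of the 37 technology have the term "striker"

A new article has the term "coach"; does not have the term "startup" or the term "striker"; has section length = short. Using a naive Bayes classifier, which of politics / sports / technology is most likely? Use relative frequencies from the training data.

politics: (32/85) × (18/32) × (17/32) × (18/32) × (31/32) = 0.0613037109375
sports: (16/85) × (9/16) × (1/16) × (1/16) × (4/16) ≈ 0.000103401
technology: (37/85) × (31/37) × (19/37) × (10/37) × (24/37) ≈ 0.0328324
Highest score → politics.

politics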